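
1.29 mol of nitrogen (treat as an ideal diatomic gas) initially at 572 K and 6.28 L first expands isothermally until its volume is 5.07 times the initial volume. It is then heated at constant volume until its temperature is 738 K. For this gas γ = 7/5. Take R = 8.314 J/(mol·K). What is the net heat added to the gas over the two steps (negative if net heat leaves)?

P₁ = nRT₁/V₁ = 1.29×8.314×572/6.28 = 977 kPa.
Step 1 — Isothermal: T stays 572 K; PV = const ⇒ V₂ = 31.8 L, P₂ = 193 kPa.
ΔU = 0 (ideal gas, T constant).
W = nRT ln(V₂/V₁) = 1.29×8.314×572×ln(5.07) = 9960 J.
Q = ΔU + W = 9960 J.
State after step 1: P = 193 kPa, V = 31.8 L, T = 572 K.
Step 2 — Isochoric: V stays 31.8 L; P/T = const ⇒ T₂ = 738 K, P₂ = 249 kPa.
W = 0 (no volume change).
ΔU = nCvΔT = 1.29×20.8×(738−572) = 4450 J.
Q = ΔU = 4450 J.
Net over both steps: W = 9960 J, Q = 14400 J, ΔU = 4450 J.

14400 J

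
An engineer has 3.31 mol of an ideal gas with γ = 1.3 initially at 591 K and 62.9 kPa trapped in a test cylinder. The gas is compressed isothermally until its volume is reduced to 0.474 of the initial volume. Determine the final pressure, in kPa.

133 kPa

V₁ = nRT₁/P₁ = 3.31×8.314×591/62.9 = 259 L.
Isothermal: T stays 591 K; PV = const ⇒ V₂ = 123 L, P₂ = 133 kPa.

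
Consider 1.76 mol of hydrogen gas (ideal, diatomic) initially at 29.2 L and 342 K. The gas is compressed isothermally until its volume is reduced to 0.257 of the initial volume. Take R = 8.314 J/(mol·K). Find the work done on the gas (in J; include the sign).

6800 J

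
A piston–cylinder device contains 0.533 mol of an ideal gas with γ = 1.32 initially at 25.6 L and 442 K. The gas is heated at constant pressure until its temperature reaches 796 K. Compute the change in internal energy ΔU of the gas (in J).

P₁ = nRT₁/V₁ = 0.533×8.314×442/25.6 = 76.5 kPa.
Isobaric: P stays 76.5 kPa; V/T = const ⇒ T₂ = 796 K, V₂ = 46.1 L.
For an ideal gas ΔU = nCvΔT with Cv = R/(γ−1) = 26.0 J/(mol·K).
ΔU = 0.533×26.0×(796−442) = 4900 J.

4900 J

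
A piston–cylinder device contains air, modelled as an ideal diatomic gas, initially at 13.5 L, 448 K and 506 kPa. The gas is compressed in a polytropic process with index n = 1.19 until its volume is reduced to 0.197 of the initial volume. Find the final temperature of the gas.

Polytropic n=1.19: T₂ = T₁(V₁/V₂)^(n−1) = 448×(5.08)^0.19 = 610 K; P₂ = P₁(V₁/V₂)^n = 3500 kPa.

610 K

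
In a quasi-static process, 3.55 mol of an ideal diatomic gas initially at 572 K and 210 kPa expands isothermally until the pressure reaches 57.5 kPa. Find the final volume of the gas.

V₁ = nRT₁/P₁ = 3.55×8.314×572/210 = 80.4 L.
Isothermal: T stays 572 K; PV = const ⇒ V₂ = 294 L, P₂ = 57.5 kPa.

294 L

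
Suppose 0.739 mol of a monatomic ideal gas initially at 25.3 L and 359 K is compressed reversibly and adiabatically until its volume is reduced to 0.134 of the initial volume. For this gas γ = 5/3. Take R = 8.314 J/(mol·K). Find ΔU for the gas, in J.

P₁ = nRT₁/V₁ = 0.739×8.314×359/25.3 = 87.2 kPa.
Adiabatic: TV^(γ−1) = const ⇒ T₂ = 359×(7.46)^0.667 = 1370 K; PV^γ = const ⇒ P₂ = 2480 kPa.
For an ideal gas ΔU = nCvΔT with Cv = (3/2)R = 12.5 J/(mol·K).
ΔU = 0.739×12.5×(1370−359) = 9330 J.

9330 J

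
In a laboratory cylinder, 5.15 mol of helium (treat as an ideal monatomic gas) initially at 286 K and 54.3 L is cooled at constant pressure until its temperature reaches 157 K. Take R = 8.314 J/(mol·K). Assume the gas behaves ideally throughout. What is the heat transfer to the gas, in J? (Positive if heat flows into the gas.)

P₁ = nRT₁/V₁ = 5.15×8.314×286/54.3 = 226 kPa.
Isobaric: P stays 226 kPa; V/T = const ⇒ T₂ = 157 K, V₂ = 29.8 L.
W = PΔV = 226×(29.8−54.3) kPa·L = -5520 J.
ΔU = nCvΔT = 5.15×12.5×(157−286) = -8290 J.
Q = ΔU + W = nCpΔT = -13800 J.

-13800 J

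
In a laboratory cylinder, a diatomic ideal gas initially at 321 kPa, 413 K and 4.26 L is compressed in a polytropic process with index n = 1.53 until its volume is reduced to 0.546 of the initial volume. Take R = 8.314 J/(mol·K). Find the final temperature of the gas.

Polytropic n=1.53: T₂ = T₁(V₁/V₂)^(n−1) = 413×(1.83)^0.53 = 569 K; P₂ = P₁(V₁/V₂)^n = 810 kPa.

569 K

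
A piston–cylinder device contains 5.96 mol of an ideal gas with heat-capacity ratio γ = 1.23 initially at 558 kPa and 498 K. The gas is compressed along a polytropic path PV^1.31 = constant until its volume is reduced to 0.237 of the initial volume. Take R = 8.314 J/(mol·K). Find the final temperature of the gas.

778 K

V₁ = nRT₁/P₁ = 5.96×8.314×498/558 = 44.2 L.
Polytropic n=1.31: T₂ = T₁(V₁/V₂)^(n−1) = 498×(4.22)^0.31 = 778 K; P₂ = P₁(V₁/V₂)^n = 3680 kPa.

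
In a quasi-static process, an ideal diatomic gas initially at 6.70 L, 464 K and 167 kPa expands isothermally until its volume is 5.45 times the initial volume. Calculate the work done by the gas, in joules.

n = P₁V₁/(RT₁) = 167×6.70/(8.314×464) = 0.290 mol.
Isothermal: T stays 464 K; PV = const ⇒ V₂ = 36.5 L, P₂ = 30.6 kPa.
W = nRT ln(V₂/V₁) = 0.290×8.314×464×ln(5.45) = 1900 J.

1900 J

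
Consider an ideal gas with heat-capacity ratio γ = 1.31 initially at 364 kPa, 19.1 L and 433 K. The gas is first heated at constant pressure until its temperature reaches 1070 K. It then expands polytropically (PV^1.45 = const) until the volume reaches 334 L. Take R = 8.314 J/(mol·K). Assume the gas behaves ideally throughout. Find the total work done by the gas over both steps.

32600 J

n = P₁V₁/(RT₁) = 364×19.1/(8.314×433) = 1.93 mol.
Step 1 — Isobaric: P stays 364 kPa; V/T = const ⇒ T₂ = 1070 K, V₂ = 47.2 L.
W = PΔV = 364×(47.2−19.1) kPa·L = 10200 J.
ΔU = nCvΔT = 1.93×26.8×(1070−433) = 33000 J.
Q = ΔU + W = nCpΔT = 43200 J.
State after step 1: P = 364 kPa, V = 47.2 L, T = 1070 K.
Step 2 — Polytropic n=1.45: T₂ = T₁(V₁/V₂)^(n−1) = 1070×(0.141)^0.45 = 444 K; P₂ = P₁(V₁/V₂)^n = 21.3 kPa.
W = (P₁V₁−P₂V₂)/(n−1) = (364×47.2−21.3×334)/0.45 = 22400 J.
ΔU = nCvΔT = 1.93×26.8×(444−1070) = -32400 J.
Q = ΔU + W = -10100 J.
Net over both steps: W = 32600 J, Q = 33100 J, ΔU = 548 J.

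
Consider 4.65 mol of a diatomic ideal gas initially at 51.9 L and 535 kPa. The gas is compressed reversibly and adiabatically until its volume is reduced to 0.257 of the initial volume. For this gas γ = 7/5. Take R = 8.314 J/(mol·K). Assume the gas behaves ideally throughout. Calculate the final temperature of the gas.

1240 K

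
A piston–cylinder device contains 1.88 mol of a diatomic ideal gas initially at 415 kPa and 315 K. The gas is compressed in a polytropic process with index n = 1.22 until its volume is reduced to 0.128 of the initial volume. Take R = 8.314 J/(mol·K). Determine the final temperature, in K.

495 K

V₁ = nRT₁/P₁ = 1.88×8.314×315/415 = 11.9 L.
Polytropic n=1.22: T₂ = T₁(V₁/V₂)^(n−1) = 315×(7.81)^0.22 = 495 K; P₂ = P₁(V₁/V₂)^n = 5100 kPa.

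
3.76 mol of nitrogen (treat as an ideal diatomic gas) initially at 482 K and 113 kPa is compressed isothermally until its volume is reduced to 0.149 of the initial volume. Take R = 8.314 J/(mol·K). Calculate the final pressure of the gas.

V₁ = nRT₁/P₁ = 3.76×8.314×482/113 = 133 L.
Isothermal: T stays 482 K; PV = const ⇒ V₂ = 19.9 L, P₂ = 758 kPa.

758 kPa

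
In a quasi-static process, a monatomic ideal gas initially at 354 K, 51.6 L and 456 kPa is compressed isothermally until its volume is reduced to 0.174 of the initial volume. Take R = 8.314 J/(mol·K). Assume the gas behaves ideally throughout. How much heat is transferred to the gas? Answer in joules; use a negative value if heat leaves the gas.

-41100 J

n = P₁V₁/(RT₁) = 456×51.6/(8.314×354) = 7.99 mol.
Isothermal: T stays 354 K; PV = const ⇒ V₂ = 8.98 L, P₂ = 2620 kPa.
ΔU = 0 (ideal gas, T constant).
W = nRT ln(V₂/V₁) = 7.99×8.314×354×ln(0.174) = -41100 J.
Q = ΔU + W = -41100 J.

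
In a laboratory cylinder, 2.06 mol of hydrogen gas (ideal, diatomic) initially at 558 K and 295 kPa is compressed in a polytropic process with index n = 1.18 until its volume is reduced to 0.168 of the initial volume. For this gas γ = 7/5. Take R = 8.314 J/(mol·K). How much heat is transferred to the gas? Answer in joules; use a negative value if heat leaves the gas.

-11100 J

V₁ = nRT₁/P₁ = 2.06×8.314×558/295 = 32.4 L.
Polytropic n=1.18: T₂ = T₁(V₁/V₂)^(n−1) = 558×(5.95)^0.18 = 769 K; P₂ = P₁(V₁/V₂)^n = 2420 kPa.
W = (P₁V₁−P₂V₂)/(n−1) = (295×32.4−2420×5.44)/0.18 = -20100 J.
ΔU = nCvΔT = 2.06×20.8×(769−558) = 9050 J.
Q = ΔU + W = -11100 J.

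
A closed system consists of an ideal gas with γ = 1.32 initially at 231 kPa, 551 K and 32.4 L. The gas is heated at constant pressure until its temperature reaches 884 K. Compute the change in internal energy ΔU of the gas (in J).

n = P₁V₁/(RT₁) = 231×32.4/(8.314×551) = 1.63 mol.
Isobaric: P stays 231 kPa; V/T = const ⇒ T₂ = 884 K, V₂ = 52.0 L.
For an ideal gas ΔU = nCvΔT with Cv = R/(γ−1) = 26.0 J/(mol·K).
ΔU = 1.63×26.0×(884−551) = 14100 J.

14100 J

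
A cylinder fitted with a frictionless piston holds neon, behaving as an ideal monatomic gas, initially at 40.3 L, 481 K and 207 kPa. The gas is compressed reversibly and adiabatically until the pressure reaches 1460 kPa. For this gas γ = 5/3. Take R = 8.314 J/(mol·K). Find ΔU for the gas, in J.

n = P₁V₁/(RT₁) = 207×40.3/(8.314×481) = 2.09 mol.
Adiabatic: T₂/T₁ = (P₂/P₁)^((γ−1)/γ) ⇒ T₂ = 481×(7.05)^0.400 = 1050 K; V₂ = 12.5 L.
For an ideal gas ΔU = nCvΔT with Cv = (3/2)R = 12.5 J/(mol·K).
ΔU = 2.09×12.5×(1050−481) = 14800 J.

14800 J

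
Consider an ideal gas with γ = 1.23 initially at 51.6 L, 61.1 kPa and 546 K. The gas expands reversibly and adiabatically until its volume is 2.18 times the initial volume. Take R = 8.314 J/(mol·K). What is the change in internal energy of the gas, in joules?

-2250 J

n = P₁V₁/(RT₁) = 61.1×51.6/(8.314×546) = 0.695 mol.
Adiabatic: TV^(γ−1) = const ⇒ T₂ = 546×(0.459)^0.230 = 456 K; PV^γ = const ⇒ P₂ = 23.4 kPa.
For an ideal gas ΔU = nCvΔT with Cv = R/(γ−1) = 36.1 J/(mol·K).
ΔU = 0.695×36.1×(456−546) = -2250 J.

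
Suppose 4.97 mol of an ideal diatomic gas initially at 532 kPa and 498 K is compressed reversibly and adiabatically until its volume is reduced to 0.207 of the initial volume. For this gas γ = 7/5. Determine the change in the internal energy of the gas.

V₁ = nRT₁/P₁ = 4.97×8.314×498/532 = 38.7 L.
Adiabatic: TV^(γ−1) = const ⇒ T₂ = 498×(4.83)^0.400 = 935 K; PV^γ = const ⇒ P₂ = 4830 kPa.
For an ideal gas ΔU = nCvΔT with Cv = (5/2)R = 20.8 J/(mol·K).
ΔU = 4.97×20.8×(935−498) = 45100 J.

45100 J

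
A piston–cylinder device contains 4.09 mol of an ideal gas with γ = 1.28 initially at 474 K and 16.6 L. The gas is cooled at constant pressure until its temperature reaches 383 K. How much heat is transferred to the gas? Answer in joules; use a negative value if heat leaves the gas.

P₁ = nRT₁/V₁ = 4.09×8.314×474/16.6 = 971 kPa.
Isobaric: P stays 971 kPa; V/T = const ⇒ T₂ = 383 K, V₂ = 13.4 L.
W = PΔV = 971×(13.4−16.6) kPa·L = -3090 J.
ΔU = nCvΔT = 4.09×29.7×(383−474) = -11100 J.
Q = ΔU + W = nCpΔT = -14100 J.

-14100 J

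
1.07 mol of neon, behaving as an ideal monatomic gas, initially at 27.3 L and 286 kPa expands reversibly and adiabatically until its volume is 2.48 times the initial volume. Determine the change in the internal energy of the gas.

T₁ = P₁V₁/(nR) = 286×27.3/(1.07×8.314) = 878 K.
Adiabatic: TV^(γ−1) = const ⇒ T₂ = 878×(0.403)^0.667 = 479 K; PV^γ = const ⇒ P₂ = 62.9 kPa.
For an ideal gas ΔU = nCvΔT with Cv = (3/2)R = 12.5 J/(mol·K).
ΔU = 1.07×12.5×(479−878) = -5320 J.

-5320 J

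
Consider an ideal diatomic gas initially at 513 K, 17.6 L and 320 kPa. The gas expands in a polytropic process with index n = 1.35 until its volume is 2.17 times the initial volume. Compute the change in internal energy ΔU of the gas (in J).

-3340 J

n = P₁V₁/(RT₁) = 320×17.6/(8.314×513) = 1.32 mol.
Polytropic n=1.35: T₂ = T₁(V₁/V₂)^(n−1) = 513×(0.461)^0.35 = 391 K; P₂ = P₁(V₁/V₂)^n = 112 kPa.
For an ideal gas ΔU = nCvΔT with Cv = (5/2)R = 20.8 J/(mol·K).
ΔU = 1.32×20.8×(391−513) = -3340 J.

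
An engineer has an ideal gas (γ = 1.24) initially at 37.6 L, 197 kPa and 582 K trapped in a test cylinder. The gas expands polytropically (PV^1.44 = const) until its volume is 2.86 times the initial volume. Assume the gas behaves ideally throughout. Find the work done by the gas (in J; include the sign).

n = P₁V₁/(RT₁) = 197×37.6/(8.314×582) = 1.53 mol.
Polytropic n=1.44: T₂ = T₁(V₁/V₂)^(n−1) = 582×(0.350)^0.44 = 367 K; P₂ = P₁(V₁/V₂)^n = 43.4 kPa.
W = (P₁V₁−P₂V₂)/(n−1) = (197×37.6−43.4×108)/0.44 = 6230 J.

6230 J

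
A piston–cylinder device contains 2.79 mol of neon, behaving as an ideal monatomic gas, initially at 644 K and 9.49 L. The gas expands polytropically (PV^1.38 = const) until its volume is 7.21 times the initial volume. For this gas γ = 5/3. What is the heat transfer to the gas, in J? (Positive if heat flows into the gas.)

8920 J

P₁ = nRT₁/V₁ = 2.79×8.314×644/9.49 = 1570 kPa.
Polytropic n=1.38: T₂ = T₁(V₁/V₂)^(n−1) = 644×(0.139)^0.38 = 304 K; P₂ = P₁(V₁/V₂)^n = 103 kPa.
W = (P₁V₁−P₂V₂)/(n−1) = (1570×9.49−103×68.4)/0.38 = 20800 J.
ΔU = nCvΔT = 2.79×12.5×(304−644) = -11800 J.
Q = ΔU + W = 8920 J.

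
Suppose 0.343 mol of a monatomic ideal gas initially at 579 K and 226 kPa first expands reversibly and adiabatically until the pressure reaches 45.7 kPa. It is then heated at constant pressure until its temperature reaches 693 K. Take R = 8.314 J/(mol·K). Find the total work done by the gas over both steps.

V₁ = nRT₁/P₁ = 0.343×8.314×579/226 = 7.31 L.
Step 1 — Adiabatic: T₂/T₁ = (P₂/P₁)^((γ−1)/γ) ⇒ T₂ = 579×(0.202)^0.400 = 305 K; V₂ = 19.1 L.
ΔU = nCvΔT = 0.343×12.5×(305−579) = -1170 J.
Q = 0 for an adiabatic process, so W = −ΔU = 1170 J.
State after step 1: P = 45.7 kPa, V = 19.1 L, T = 305 K.
Step 2 — Isobaric: P stays 45.7 kPa; V/T = const ⇒ T₂ = 693 K, V₂ = 43.2 L.
W = PΔV = 45.7×(43.2−19.1) kPa·L = 1110 J.
ΔU = nCvΔT = 0.343×12.5×(693−305) = 1660 J.
Q = ΔU + W = nCpΔT = 2760 J.
Net over both steps: W = 2270 J, Q = 2760 J, ΔU = 488 J.

2270 J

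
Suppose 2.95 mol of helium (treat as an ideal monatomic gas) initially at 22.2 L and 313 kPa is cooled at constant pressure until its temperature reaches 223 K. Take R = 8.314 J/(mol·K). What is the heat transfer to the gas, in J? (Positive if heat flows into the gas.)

T₁ = P₁V₁/(nR) = 313×22.2/(2.95×8.314) = 283 K.
Isobaric: P stays 313 kPa; V/T = const ⇒ T₂ = 223 K, V₂ = 17.5 L.
W = PΔV = 313×(17.5−22.2) kPa·L = -1480 J.
ΔU = nCvΔT = 2.95×12.5×(223−283) = -2220 J.
Q = ΔU + W = nCpΔT = -3700 J.

-3700 J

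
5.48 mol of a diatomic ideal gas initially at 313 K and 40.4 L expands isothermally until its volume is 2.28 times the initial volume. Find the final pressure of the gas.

P₁ = nRT₁/V₁ = 5.48×8.314×313/40.4 = 353 kPa.
Isothermal: T stays 313 K; PV = const ⇒ V₂ = 92.1 L, P₂ = 155 kPa.

155 kPa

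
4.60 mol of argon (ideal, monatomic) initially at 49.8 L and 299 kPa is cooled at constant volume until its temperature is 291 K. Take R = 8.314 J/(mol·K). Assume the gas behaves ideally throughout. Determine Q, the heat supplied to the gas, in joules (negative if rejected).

-5640 J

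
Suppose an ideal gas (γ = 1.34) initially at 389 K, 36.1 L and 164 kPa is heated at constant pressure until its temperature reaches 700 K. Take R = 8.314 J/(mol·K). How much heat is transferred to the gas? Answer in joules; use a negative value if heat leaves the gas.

18700 J

n = P₁V₁/(RT₁) = 164×36.1/(8.314×389) = 1.83 mol.
Isobaric: P stays 164 kPa; V/T = const ⇒ T₂ = 700 K, V₂ = 65.0 L.
W = PΔV = 164×(65.0−36.1) kPa·L = 4730 J.
ΔU = nCvΔT = 1.83×24.5×(700−389) = 13900 J.
Q = ΔU + W = nCpΔT = 18700 J.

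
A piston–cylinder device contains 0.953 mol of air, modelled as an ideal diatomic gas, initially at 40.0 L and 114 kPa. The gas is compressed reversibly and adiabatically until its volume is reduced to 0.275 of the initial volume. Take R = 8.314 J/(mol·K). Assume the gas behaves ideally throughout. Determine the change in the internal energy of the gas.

7710 J

T₁ = P₁V₁/(nR) = 114×40.0/(0.953×8.314) = 576 K.
Adiabatic: TV^(γ−1) = const ⇒ T₂ = 576×(3.64)^0.400 = 965 K; PV^γ = const ⇒ P₂ = 695 kPa.
For an ideal gas ΔU = nCvΔT with Cv = (5/2)R = 20.8 J/(mol·K).
ΔU = 0.953×20.8×(965−576) = 7710 J.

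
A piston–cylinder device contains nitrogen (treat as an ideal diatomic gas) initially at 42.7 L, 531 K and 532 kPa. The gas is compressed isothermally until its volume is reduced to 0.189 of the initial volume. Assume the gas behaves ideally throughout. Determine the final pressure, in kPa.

2810 kPa

Isothermal: T stays 531 K; PV = const ⇒ V₂ = 8.07 L, P₂ = 2810 kPa.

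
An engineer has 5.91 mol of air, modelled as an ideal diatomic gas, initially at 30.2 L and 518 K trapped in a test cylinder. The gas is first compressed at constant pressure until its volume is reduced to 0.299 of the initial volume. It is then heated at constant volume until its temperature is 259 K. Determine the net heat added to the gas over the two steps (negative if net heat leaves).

P₁ = nRT₁/V₁ = 5.91×8.314×518/30.2 = 843 kPa.
Step 1 — Isobaric: P stays 843 kPa; V/T = const ⇒ T₂ = 155 K, V₂ = 9.03 L.
W = PΔV = 843×(9.03−30.2) kPa·L = -17800 J.
ΔU = nCvΔT = 5.91×20.8×(155−518) = -44600 J.
Q = ΔU + W = nCpΔT = -62400 J.
State after step 1: P = 843 kPa, V = 9.03 L, T = 155 K.
Step 2 — Isochoric: V stays 9.03 L; P/T = const ⇒ T₂ = 259 K, P₂ = 1410 kPa.
W = 0 (no volume change).
ΔU = nCvΔT = 5.91×20.8×(259−155) = 12800 J.
Q = ΔU = 12800 J.
Net over both steps: W = -17800 J, Q = -49700 J, ΔU = -31800 J.

-49700 J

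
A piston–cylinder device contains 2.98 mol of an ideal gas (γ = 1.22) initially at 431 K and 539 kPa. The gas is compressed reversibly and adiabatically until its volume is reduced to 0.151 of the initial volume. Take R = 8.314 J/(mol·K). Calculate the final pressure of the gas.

V₁ = nRT₁/P₁ = 2.98×8.314×431/539 = 19.8 L.
Adiabatic: TV^(γ−1) = const ⇒ T₂ = 431×(6.62)^0.220 = 653 K; PV^γ = const ⇒ P₂ = 5410 kPa.

5410 kPa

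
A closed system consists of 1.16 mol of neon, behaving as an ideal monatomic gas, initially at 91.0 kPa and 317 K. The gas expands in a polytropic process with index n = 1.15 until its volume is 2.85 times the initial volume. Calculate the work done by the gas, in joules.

V₁ = nRT₁/P₁ = 1.16×8.314×317/91.0 = 33.6 L.
Polytropic n=1.15: T₂ = T₁(V₁/V₂)^(n−1) = 317×(0.351)^0.15 = 271 K; P₂ = P₁(V₁/V₂)^n = 27.3 kPa.
W = (P₁V₁−P₂V₂)/(n−1) = (91.0×33.6−27.3×95.7)/0.15 = 2960 J.

2960 J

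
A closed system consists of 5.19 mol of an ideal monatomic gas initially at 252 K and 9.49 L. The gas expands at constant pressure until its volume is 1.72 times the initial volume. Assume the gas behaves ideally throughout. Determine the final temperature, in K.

433 K

P₁ = nRT₁/V₁ = 5.19×8.314×252/9.49 = 1150 kPa.
Isobaric: P stays 1150 kPa; V/T = const ⇒ T₂ = 433 K, V₂ = 16.3 L.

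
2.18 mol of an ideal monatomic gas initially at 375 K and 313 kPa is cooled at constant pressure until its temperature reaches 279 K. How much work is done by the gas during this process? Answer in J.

-1740 J

V₁ = nRT₁/P₁ = 2.18×8.314×375/313 = 21.7 L.
Isobaric: P stays 313 kPa; V/T = const ⇒ T₂ = 279 K, V₂ = 16.2 L.
W = PΔV = 313×(16.2−21.7) kPa·L = -1740 J.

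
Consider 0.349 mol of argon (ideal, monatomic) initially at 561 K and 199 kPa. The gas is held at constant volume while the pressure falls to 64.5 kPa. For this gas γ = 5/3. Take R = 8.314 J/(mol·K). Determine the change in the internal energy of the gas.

-1650 J

V₁ = nRT₁/P₁ = 0.349×8.314×561/199 = 8.18 L.
Isochoric: V stays 8.18 L; P/T = const ⇒ T₂ = 182 K, P₂ = 64.5 kPa.
For an ideal gas ΔU = nCvΔT with Cv = (3/2)R = 12.5 J/(mol·K).
ΔU = 0.349×12.5×(182−561) = -1650 J.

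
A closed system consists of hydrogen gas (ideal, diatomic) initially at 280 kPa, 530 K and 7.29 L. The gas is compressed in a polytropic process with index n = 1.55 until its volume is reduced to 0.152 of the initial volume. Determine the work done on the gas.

n = P₁V₁/(RT₁) = 280×7.29/(8.314×530) = 0.463 mol.
Polytropic n=1.55: T₂ = T₁(V₁/V₂)^(n−1) = 530×(6.58)^0.55 = 1490 K; P₂ = P₁(V₁/V₂)^n = 5190 kPa.
W = (P₁V₁−P₂V₂)/(n−1) = (280×7.29−5190×1.11)/0.55 = -6750 J.
Work done on the gas = −W_by = 6750 J.

6750 J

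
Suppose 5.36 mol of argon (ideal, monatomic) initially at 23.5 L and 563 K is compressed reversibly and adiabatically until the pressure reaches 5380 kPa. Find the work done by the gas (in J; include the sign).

-34200 J

P₁ = nRT₁/V₁ = 5.36×8.314×563/23.5 = 1070 kPa.
Adiabatic: T₂/T₁ = (P₂/P₁)^((γ−1)/γ) ⇒ T₂ = 563×(5.04)^0.400 = 1080 K; V₂ = 8.91 L.
ΔU = nCvΔT = 5.36×12.5×(1080−563) = 34200 J.
Q = 0 for an adiabatic process, so W = −ΔU = -34200 J.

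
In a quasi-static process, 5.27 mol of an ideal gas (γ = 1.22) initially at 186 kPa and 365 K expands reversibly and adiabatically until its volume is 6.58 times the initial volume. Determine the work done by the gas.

V₁ = nRT₁/P₁ = 5.27×8.314×365/186 = 86.0 L.
Adiabatic: TV^(γ−1) = const ⇒ T₂ = 365×(0.152)^0.220 = 241 K; PV^γ = const ⇒ P₂ = 18.7 kPa.
ΔU = nCvΔT = 5.27×37.8×(241−365) = -24700 J.
Q = 0 for an adiabatic process, so W = −ΔU = 24700 J.

24700 J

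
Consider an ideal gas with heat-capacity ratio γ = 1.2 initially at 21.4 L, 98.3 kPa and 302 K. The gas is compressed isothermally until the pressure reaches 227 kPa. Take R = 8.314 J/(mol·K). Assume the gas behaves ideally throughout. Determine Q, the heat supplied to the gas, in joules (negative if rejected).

n = P₁V₁/(RT₁) = 98.3×21.4/(8.314×302) = 0.838 mol.
Isothermal: T stays 302 K; PV = const ⇒ V₂ = 9.27 L, P₂ = 227 kPa.
ΔU = 0 (ideal gas, T constant).
W = nRT ln(V₂/V₁) = 0.838×8.314×302×ln(0.433) = -1760 J.
Q = ΔU + W = -1760 J.

-1760 J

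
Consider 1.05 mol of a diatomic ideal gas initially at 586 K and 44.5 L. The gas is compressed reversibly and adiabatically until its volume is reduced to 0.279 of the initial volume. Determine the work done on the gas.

8520 J

P₁ = nRT₁/V₁ = 1.05×8.314×586/44.5 = 115 kPa.
Adiabatic: TV^(γ−1) = const ⇒ T₂ = 586×(3.58)^0.400 = 976 K; PV^γ = const ⇒ P₂ = 687 kPa.
ΔU = nCvΔT = 1.05×20.8×(976−586) = 8520 J.
Q = 0 for an adiabatic process, so W = −ΔU = -8520 J.
Work done on the gas = −W_by = 8520 J.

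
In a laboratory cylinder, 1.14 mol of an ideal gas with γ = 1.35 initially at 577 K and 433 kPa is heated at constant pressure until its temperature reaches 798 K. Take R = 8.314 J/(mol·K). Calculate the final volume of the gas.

17.5 L

V₁ = nRT₁/P₁ = 1.14×8.314×577/433 = 12.6 L.
Isobaric: P stays 433 kPa; V/T = const ⇒ T₂ = 798 K, V₂ = 17.5 L.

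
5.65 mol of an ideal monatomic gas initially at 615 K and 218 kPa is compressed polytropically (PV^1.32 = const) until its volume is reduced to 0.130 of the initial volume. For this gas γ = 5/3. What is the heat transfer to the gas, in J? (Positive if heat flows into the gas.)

V₁ = nRT₁/P₁ = 5.65×8.314×615/218 = 133 L.
Polytropic n=1.32: T₂ = T₁(V₁/V₂)^(n−1) = 615×(7.69)^0.32 = 1180 K; P₂ = P₁(V₁/V₂)^n = 3220 kPa.
W = (P₁V₁−P₂V₂)/(n−1) = (218×133−3220×17.2)/0.32 = -83200 J.
ΔU = nCvΔT = 5.65×12.5×(1180−615) = 39900 J.
Q = ΔU + W = -43200 J.

-43200 J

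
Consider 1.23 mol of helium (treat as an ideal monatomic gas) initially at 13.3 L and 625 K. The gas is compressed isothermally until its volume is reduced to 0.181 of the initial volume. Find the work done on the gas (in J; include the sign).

10900 J

P₁ = nRT₁/V₁ = 1.23×8.314×625/13.3 = 481 kPa.
Isothermal: T stays 625 K; PV = const ⇒ V₂ = 2.41 L, P₂ = 2660 kPa.
W = nRT ln(V₂/V₁) = 1.23×8.314×625×ln(0.181) = -10900 J.
Work done on the gas = −W_by = 10900 J.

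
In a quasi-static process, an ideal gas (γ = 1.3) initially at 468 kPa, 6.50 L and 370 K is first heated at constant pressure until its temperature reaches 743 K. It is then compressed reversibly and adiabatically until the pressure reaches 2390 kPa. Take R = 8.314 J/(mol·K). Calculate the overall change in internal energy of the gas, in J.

n = P₁V₁/(RT₁) = 468×6.50/(8.314×370) = 0.989 mol.
Step 1 — Isobaric: P stays 468 kPa; V/T = const ⇒ T₂ = 743 K, V₂ = 13.1 L.
W = PΔV = 468×(13.1−6.50) kPa·L = 3070 J.
ΔU = nCvΔT = 0.989×27.7×(743−370) = 10200 J.
Q = ΔU + W = nCpΔT = 13300 J.
State after step 1: P = 468 kPa, V = 13.1 L, T = 743 K.
Step 2 — Adiabatic: T₂/T₁ = (P₂/P₁)^((γ−1)/γ) ⇒ T₂ = 743×(5.11)^0.231 = 1080 K; V₂ = 3.72 L.
ΔU = nCvΔT = 0.989×27.7×(1080−743) = 9300 J.
Q = 0 for an adiabatic process, so W = −ΔU = -9300 J.
Net over both steps: W = -6240 J, Q = 13300 J, ΔU = 19500 J.

19500 J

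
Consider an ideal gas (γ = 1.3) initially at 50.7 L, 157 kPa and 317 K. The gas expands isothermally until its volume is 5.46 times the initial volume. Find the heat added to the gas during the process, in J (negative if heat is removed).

13500 J

n = P₁V₁/(RT₁) = 157×50.7/(8.314×317) = 3.02 mol.
Isothermal: T stays 317 K; PV = const ⇒ V₂ = 277 L, P₂ = 28.8 kPa.
ΔU = 0 (ideal gas, T constant).
W = nRT ln(V₂/V₁) = 3.02×8.314×317×ln(5.46) = 13500 J.
Q = ΔU + W = 13500 J.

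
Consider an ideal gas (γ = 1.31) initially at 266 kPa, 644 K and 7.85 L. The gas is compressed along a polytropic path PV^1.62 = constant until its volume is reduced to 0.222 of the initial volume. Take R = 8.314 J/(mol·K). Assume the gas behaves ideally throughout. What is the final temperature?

1640 K

Polytropic n=1.62: T₂ = T₁(V₁/V₂)^(n−1) = 644×(4.50)^0.62 = 1640 K; P₂ = P₁(V₁/V₂)^n = 3050 kPa.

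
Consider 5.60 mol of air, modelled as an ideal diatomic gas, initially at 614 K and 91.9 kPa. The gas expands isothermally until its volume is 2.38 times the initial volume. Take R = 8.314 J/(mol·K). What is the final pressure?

38.6 kPa

V₁ = nRT₁/P₁ = 5.60×8.314×614/91.9 = 311 L.
Isothermal: T stays 614 K; PV = const ⇒ V₂ = 740 L, P₂ = 38.6 kPa.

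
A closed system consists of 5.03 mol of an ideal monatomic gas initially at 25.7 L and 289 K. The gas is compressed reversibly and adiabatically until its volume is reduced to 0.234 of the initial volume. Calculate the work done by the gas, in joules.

-29600 J

P₁ = nRT₁/V₁ = 5.03×8.314×289/25.7 = 470 kPa.
Adiabatic: TV^(γ−1) = const ⇒ T₂ = 289×(4.27)^0.667 = 761 K; PV^γ = const ⇒ P₂ = 5290 kPa.
ΔU = nCvΔT = 5.03×12.5×(761−289) = 29600 J.
Q = 0 for an adiabatic process, so W = −ΔU = -29600 J.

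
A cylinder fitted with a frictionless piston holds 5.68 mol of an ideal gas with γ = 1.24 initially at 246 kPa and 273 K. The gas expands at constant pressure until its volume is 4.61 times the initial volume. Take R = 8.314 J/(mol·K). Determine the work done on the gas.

V₁ = nRT₁/P₁ = 5.68×8.314×273/246 = 52.4 L.
Isobaric: P stays 246 kPa; V/T = const ⇒ T₂ = 1260 K, V₂ = 242 L.
W = PΔV = 246×(242−52.4) kPa·L = 46500 J.
Work done on the gas = −W_by = -46500 J.

-46500 J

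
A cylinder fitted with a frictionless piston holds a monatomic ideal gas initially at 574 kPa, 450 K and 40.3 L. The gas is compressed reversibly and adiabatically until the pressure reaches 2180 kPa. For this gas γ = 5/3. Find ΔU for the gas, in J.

24500 J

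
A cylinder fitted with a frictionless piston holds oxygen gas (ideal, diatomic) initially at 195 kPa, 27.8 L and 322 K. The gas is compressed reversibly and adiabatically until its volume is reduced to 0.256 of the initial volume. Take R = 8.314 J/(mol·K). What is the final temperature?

555 K

Adiabatic: TV^(γ−1) = const ⇒ T₂ = 322×(3.91)^0.400 = 555 K; PV^γ = const ⇒ P₂ = 1310 kPa.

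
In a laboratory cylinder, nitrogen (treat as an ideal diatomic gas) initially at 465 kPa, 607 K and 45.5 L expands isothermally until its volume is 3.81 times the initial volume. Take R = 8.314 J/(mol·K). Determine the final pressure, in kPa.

122 kPa

Isothermal: T stays 607 K; PV = const ⇒ V₂ = 173 L, P₂ = 122 kPa.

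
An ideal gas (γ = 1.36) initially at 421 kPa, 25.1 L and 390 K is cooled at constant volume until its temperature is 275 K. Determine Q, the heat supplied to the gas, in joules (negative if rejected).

-8660 J

n = P₁V₁/(RT₁) = 421×25.1/(8.314×390) = 3.26 mol.
Isochoric: V stays 25.1 L; P/T = const ⇒ T₂ = 275 K, P₂ = 297 kPa.
W = 0 (no volume change).
ΔU = nCvΔT = 3.26×23.1×(275−390) = -8660 J.
Q = ΔU = -8660 J.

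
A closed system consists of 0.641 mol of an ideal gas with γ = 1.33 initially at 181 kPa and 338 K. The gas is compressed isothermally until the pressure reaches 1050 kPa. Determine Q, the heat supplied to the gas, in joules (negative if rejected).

V₁ = nRT₁/P₁ = 0.641×8.314×338/181 = 9.95 L.
Isothermal: T stays 338 K; PV = const ⇒ V₂ = 1.72 L, P₂ = 1050 kPa.
ΔU = 0 (ideal gas, T constant).
W = nRT ln(V₂/V₁) = 0.641×8.314×338×ln(0.172) = -3170 J.
Q = ΔU + W = -3170 J.

-3170 J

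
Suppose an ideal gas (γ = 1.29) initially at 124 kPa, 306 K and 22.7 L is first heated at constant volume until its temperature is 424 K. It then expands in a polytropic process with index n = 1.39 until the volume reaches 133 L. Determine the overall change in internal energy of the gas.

-2960 J

n = P₁V₁/(RT₁) = 124×22.7/(8.314×306) = 1.11 mol.
Step 1 — Isochoric: V stays 22.7 L; P/T = const ⇒ T₂ = 424 K, P₂ = 172 kPa.
W = 0 (no volume change).
ΔU = nCvΔT = 1.11×28.7×(424−306) = 3740 J.
Q = ΔU = 3740 J.
State after step 1: P = 172 kPa, V = 22.7 L, T = 424 K.
Step 2 — Polytropic n=1.39: T₂ = T₁(V₁/V₂)^(n−1) = 424×(0.171)^0.39 = 213 K; P₂ = P₁(V₁/V₂)^n = 14.7 kPa.
W = (P₁V₁−P₂V₂)/(n−1) = (172×22.7−14.7×133)/0.39 = 4980 J.
ΔU = nCvΔT = 1.11×28.7×(213−424) = -6700 J.
Q = ΔU + W = -1720 J.
Net over both steps: W = 4980 J, Q = 2020 J, ΔU = -2960 J.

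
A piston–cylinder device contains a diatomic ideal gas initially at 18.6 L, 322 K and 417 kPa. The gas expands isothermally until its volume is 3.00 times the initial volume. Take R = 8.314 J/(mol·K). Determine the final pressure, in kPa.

Isothermal: T stays 322 K; PV = const ⇒ V₂ = 55.8 L, P₂ = 139 kPa.

139 kPa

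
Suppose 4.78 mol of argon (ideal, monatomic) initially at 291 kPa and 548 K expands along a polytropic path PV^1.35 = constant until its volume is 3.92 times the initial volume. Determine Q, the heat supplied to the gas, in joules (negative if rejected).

11200 J

V₁ = nRT₁/P₁ = 4.78×8.314×548/291 = 74.8 L.
Polytropic n=1.35: T₂ = T₁(V₁/V₂)^(n−1) = 548×(0.255)^0.35 = 340 K; P₂ = P₁(V₁/V₂)^n = 46.0 kPa.
W = (P₁V₁−P₂V₂)/(n−1) = (291×74.8−46.0×293)/0.35 = 23600 J.
ΔU = nCvΔT = 4.78×12.5×(340−548) = -12400 J.
Q = ΔU + W = 11200 J.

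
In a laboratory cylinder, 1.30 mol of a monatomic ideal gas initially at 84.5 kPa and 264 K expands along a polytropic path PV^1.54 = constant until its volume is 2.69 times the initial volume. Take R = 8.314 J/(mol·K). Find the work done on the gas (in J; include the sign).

-2190 J

V₁ = nRT₁/P₁ = 1.30×8.314×264/84.5 = 33.8 L.
Polytropic n=1.54: T₂ = T₁(V₁/V₂)^(n−1) = 264×(0.372)^0.54 = 155 K; P₂ = P₁(V₁/V₂)^n = 18.4 kPa.
W = (P₁V₁−P₂V₂)/(n−1) = (84.5×33.8−18.4×90.8)/0.54 = 2190 J.
Work done on the gas = −W_by = -2190 J.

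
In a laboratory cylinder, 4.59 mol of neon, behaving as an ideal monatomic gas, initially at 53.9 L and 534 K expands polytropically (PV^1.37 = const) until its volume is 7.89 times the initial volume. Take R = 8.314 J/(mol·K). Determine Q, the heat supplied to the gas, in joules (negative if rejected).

13100 J

P₁ = nRT₁/V₁ = 4.59×8.314×534/53.9 = 378 kPa.
Polytropic n=1.37: T₂ = T₁(V₁/V₂)^(n−1) = 534×(0.127)^0.37 = 249 K; P₂ = P₁(V₁/V₂)^n = 22.3 kPa.
W = (P₁V₁−P₂V₂)/(n−1) = (378×53.9−22.3×425)/0.37 = 29400 J.
ΔU = nCvΔT = 4.59×12.5×(249−534) = -16300 J.
Q = ΔU + W = 13100 J.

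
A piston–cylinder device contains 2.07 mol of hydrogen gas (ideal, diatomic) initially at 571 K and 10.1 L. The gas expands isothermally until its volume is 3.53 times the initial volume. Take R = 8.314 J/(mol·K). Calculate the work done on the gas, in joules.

P₁ = nRT₁/V₁ = 2.07×8.314×571/10.1 = 973 kPa.
Isothermal: T stays 571 K; PV = const ⇒ V₂ = 35.7 L, P₂ = 276 kPa.
W = nRT ln(V₂/V₁) = 2.07×8.314×571×ln(3.53) = 12400 J.
Work done on the gas = −W_by = -12400 J.

-12400 J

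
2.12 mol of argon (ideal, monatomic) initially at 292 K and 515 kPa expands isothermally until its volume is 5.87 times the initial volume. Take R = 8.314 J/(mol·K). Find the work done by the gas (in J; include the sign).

V₁ = nRT₁/P₁ = 2.12×8.314×292/515 = 9.99 L.
Isothermal: T stays 292 K; PV = const ⇒ V₂ = 58.7 L, P₂ = 87.7 kPa.
W = nRT ln(V₂/V₁) = 2.12×8.314×292×ln(5.87) = 9110 J.

9110 J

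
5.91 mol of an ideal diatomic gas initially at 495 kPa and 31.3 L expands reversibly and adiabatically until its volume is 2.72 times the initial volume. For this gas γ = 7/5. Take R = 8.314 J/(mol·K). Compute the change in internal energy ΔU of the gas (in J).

-12800 J

T₁ = P₁V₁/(nR) = 495×31.3/(5.91×8.314) = 315 K.
Adiabatic: TV^(γ−1) = const ⇒ T₂ = 315×(0.368)^0.400 = 211 K; PV^γ = const ⇒ P₂ = 122 kPa.
For an ideal gas ΔU = nCvΔT with Cv = (5/2)R = 20.8 J/(mol·K).
ΔU = 5.91×20.8×(211−315) = -12800 J.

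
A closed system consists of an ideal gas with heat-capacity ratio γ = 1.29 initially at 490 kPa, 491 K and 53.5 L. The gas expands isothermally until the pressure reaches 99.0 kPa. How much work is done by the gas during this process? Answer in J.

41900 J

n = P₁V₁/(RT₁) = 490×53.5/(8.314×491) = 6.42 mol.
Isothermal: T stays 491 K; PV = const ⇒ V₂ = 265 L, P₂ = 99.0 kPa.
W = nRT ln(V₂/V₁) = 6.42×8.314×491×ln(4.95) = 41900 J.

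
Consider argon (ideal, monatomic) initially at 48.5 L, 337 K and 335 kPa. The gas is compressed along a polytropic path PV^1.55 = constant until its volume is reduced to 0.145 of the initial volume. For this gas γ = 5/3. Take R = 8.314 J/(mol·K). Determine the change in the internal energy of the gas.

n = P₁V₁/(RT₁) = 335×48.5/(8.314×337) = 5.80 mol.
Polytropic n=1.55: T₂ = T₁(V₁/V₂)^(n−1) = 337×(6.90)^0.55 = 975 K; P₂ = P₁(V₁/V₂)^n = 6680 kPa.
For an ideal gas ΔU = nCvΔT with Cv = (3/2)R = 12.5 J/(mol·K).
ΔU = 5.80×12.5×(975−337) = 46100 J.

46100 J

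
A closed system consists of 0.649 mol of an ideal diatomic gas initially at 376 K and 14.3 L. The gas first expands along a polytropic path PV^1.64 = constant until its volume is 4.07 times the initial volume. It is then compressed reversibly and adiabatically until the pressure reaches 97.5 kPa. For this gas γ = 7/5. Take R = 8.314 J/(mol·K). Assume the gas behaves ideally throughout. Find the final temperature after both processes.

P₁ = nRT₁/V₁ = 0.649×8.314×376/14.3 = 142 kPa.
Step 1 — Polytropic n=1.64: T₂ = T₁(V₁/V₂)^(n−1) = 376×(0.246)^0.64 = 153 K; P₂ = P₁(V₁/V₂)^n = 14.2 kPa.
W = (P₁V₁−P₂V₂)/(n−1) = (142×14.3−14.2×58.2)/0.64 = 1880 J.
ΔU = nCvΔT = 0.649×20.8×(153−376) = -3010 J.
Q = ΔU + W = -1130 J.
State after step 1: P = 14.2 kPa, V = 58.2 L, T = 153 K.
Step 2 — Adiabatic: T₂/T₁ = (P₂/P₁)^((γ−1)/γ) ⇒ T₂ = 153×(6.87)^0.286 = 266 K; V₂ = 14.7 L.
ΔU = nCvΔT = 0.649×20.8×(266−153) = 1520 J.
Q = 0 for an adiabatic process, so W = −ΔU = -1520 J.
Net over both steps: W = 363 J, Q = -1130 J, ΔU = -1490 J.

266 K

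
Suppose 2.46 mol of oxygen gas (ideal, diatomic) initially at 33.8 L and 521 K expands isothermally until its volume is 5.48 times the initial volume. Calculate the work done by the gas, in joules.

18100 J

P₁ = nRT₁/V₁ = 2.46×8.314×521/33.8 = 315 kPa.
Isothermal: T stays 521 K; PV = const ⇒ V₂ = 185 L, P₂ = 57.5 kPa.
W = nRT ln(V₂/V₁) = 2.46×8.314×521×ln(5.48) = 18100 J.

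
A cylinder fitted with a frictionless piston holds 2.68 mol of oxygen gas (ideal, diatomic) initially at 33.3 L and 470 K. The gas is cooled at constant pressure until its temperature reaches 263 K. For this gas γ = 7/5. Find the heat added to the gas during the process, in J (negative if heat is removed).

-16100 J

P₁ = nRT₁/V₁ = 2.68×8.314×470/33.3 = 314 kPa.
Isobaric: P stays 314 kPa; V/T = const ⇒ T₂ = 263 K, V₂ = 18.6 L.
W = PΔV = 314×(18.6−33.3) kPa·L = -4610 J.
ΔU = nCvΔT = 2.68×20.8×(263−470) = -11500 J.
Q = ΔU + W = nCpΔT = -16100 J.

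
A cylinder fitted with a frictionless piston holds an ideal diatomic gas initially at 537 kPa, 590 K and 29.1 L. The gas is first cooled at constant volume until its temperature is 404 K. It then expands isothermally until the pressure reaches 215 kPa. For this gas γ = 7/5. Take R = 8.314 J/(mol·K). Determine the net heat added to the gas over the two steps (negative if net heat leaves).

n = P₁V₁/(RT₁) = 537×29.1/(8.314×590) = 3.19 mol.
Step 1 — Isochoric: V stays 29.1 L; P/T = const ⇒ T₂ = 404 K, P₂ = 368 kPa.
W = 0 (no volume change).
ΔU = nCvΔT = 3.19×20.8×(404−590) = -12300 J.
Q = ΔU = -12300 J.
State after step 1: P = 368 kPa, V = 29.1 L, T = 404 K.
Step 2 — Isothermal: T stays 404 K; PV = const ⇒ V₂ = 49.8 L, P₂ = 215 kPa.
ΔU = 0 (ideal gas, T constant).
W = nRT ln(V₂/V₁) = 3.19×8.314×404×ln(1.71) = 5740 J.
Q = ΔU + W = 5740 J.
Net over both steps: W = 5740 J, Q = -6570 J, ΔU = -12300 J.

-6570 J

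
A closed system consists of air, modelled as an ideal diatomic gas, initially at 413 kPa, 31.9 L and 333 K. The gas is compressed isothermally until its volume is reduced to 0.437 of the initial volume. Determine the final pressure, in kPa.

Isothermal: T stays 333 K; PV = const ⇒ V₂ = 13.9 L, P₂ = 945 kPa.

945 kPa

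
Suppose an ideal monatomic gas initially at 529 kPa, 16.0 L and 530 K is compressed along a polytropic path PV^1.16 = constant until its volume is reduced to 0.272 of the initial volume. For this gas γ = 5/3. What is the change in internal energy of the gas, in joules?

n = P₁V₁/(RT₁) = 529×16.0/(8.314×530) = 1.92 mol.
Polytropic n=1.16: T₂ = T₁(V₁/V₂)^(n−1) = 530×(3.68)^0.16 = 653 K; P₂ = P₁(V₁/V₂)^n = 2400 kPa.
For an ideal gas ΔU = nCvΔT with Cv = (3/2)R = 12.5 J/(mol·K).
ΔU = 1.92×12.5×(653−530) = 2940 J.

2940 J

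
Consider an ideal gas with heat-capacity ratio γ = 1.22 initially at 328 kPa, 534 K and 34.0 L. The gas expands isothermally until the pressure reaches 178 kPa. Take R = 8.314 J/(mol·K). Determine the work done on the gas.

-6820 J

n = P₁V₁/(RT₁) = 328×34.0/(8.314×534) = 2.51 mol.
Isothermal: T stays 534 K; PV = const ⇒ V₂ = 62.7 L, P₂ = 178 kPa.
W = nRT ln(V₂/V₁) = 2.51×8.314×534×ln(1.84) = 6820 J.
Work done on the gas = −W_by = -6820 J.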